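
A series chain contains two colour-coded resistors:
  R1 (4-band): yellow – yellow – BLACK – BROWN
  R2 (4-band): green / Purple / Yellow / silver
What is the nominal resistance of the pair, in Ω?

R1: yellow, yellow → 44; black ×1 → 44 Ω.
R2: green, violet → 57; yellow ×10^4 → 570000 Ω.
Series: 44 + 570000 = 570044 Ω.

570044 Ω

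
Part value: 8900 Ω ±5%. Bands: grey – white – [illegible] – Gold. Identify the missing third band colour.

8900 Ω = 89 × 10^2.
The third band is the multiplier, 10^2, which is red.

red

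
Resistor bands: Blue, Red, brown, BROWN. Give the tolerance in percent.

The last band, brown, is the tolerance band.
Brown corresponds to ±1%.

±1%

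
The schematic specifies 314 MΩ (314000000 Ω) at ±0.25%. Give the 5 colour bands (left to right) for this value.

orange, brown, yellow, blue, blue

314000000 Ω = 314 × 10^6.
3 → orange
1 → brown
4 → yellow
Multiplier 10^6 → blue.
±0.25% tolerance → blue.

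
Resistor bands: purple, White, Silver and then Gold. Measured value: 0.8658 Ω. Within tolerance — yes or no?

no

Violet → 7 (first significant figure)
White → 9 (second significant figure)
Silver → ×0.01 multiplier
Gold → ±5% tolerance
79 × 0.01 = 0.79 Ω
Allowed range: 0.7505 Ω to 0.8295 Ω.
0.8658 Ω lies outside that range.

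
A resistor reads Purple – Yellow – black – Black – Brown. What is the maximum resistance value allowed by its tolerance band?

Violet → 7 (first significant figure)
Yellow → 4 (second significant figure)
Black → 0 (third significant figure)
Black → ×1 multiplier
Brown → ±1% tolerance
740 × 1 = 740 Ω
Maximum = 740 × (1 + 1/100) = 747.4 Ω.

747.4 Ω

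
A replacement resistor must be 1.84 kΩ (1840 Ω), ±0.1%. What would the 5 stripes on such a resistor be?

brown, grey, yellow, brown, violet

1840 Ω = 184 × 10^1.
1 → brown
8 → grey
4 → yellow
Multiplier 10^1 → brown.
±0.1% tolerance → violet.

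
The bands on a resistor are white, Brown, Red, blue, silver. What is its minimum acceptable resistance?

White → 9 (first significant figure)
Brown → 1 (second significant figure)
Red → 2 (third significant figure)
Blue → ×10^6 multiplier
Silver → ±10% tolerance
912 × 1000000 = 912000000 Ω
Minimum = 912000000 × (1 − 10/100) = 820800000 Ω.

820800000 Ω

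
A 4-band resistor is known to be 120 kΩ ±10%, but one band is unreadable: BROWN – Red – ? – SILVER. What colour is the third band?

yellow

120000 Ω = 12 × 10^4.
The third band is the multiplier, 10^4, which is yellow.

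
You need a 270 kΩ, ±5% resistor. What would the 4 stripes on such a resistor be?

270000 Ω = 27 × 10^4.
2 → red
7 → violet
Multiplier 10^4 → yellow.
±5% tolerance → gold.

red, violet, yellow, gold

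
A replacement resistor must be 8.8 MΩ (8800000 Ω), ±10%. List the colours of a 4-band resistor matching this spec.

grey, grey, green, silver

8800000 Ω = 88 × 10^5.
8 → grey
8 → grey
Multiplier 10^5 → green.
±10% tolerance → silver.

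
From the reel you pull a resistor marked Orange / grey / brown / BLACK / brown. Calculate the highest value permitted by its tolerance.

384.81 Ω

Orange → 3 (first significant figure)
Grey → 8 (second significant figure)
Brown → 1 (third significant figure)
Black → ×1 multiplier
Brown → ±1% tolerance
381 × 1 = 381 Ω
Highest = 381 × (1 + 1/100) = 384.81 Ω.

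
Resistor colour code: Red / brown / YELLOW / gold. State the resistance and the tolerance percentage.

210000 Ω ±5%

Red → 2 (first significant figure)
Brown → 1 (second significant figure)
Yellow → ×10^4 multiplier
Gold → ±5% tolerance
21 × 10000 = 210000 Ω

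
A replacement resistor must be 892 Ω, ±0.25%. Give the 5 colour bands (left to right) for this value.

grey, white, red, black, blue

892 Ω = 892 × 10^0.
8 → grey
9 → white
2 → red
Multiplier 10^0 → black.
±0.25% tolerance → blue.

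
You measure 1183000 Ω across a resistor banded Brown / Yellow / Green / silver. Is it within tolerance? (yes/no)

no

Brown → 1 (first significant figure)
Yellow → 4 (second significant figure)
Green → ×10^5 multiplier
Silver → ±10% tolerance
14 × 100000 = 1400000 Ω
Allowed range: 1260000 Ω to 1540000 Ω.
1183000 Ω lies outside that range.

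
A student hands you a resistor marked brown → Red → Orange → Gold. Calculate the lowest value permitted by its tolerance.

Brown → 1 (first significant figure)
Red → 2 (second significant figure)
Orange → ×10^3 multiplier
Gold → ±5% tolerance
12 × 1000 = 12000 Ω
Lowest = 12000 × (1 − 5/100) = 11400 Ω.

11400 Ω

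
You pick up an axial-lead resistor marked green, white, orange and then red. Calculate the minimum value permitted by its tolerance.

Green → 5 (first significant figure)
White → 9 (second significant figure)
Orange → ×10^3 multiplier
Red → ±2% tolerance
59 × 1000 = 59000 Ω
Minimum = 59000 × (1 − 2/100) = 57820 Ω.

57820 Ω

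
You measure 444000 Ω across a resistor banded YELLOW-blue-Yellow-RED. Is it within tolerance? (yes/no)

Yellow → 4 (first significant figure)
Blue → 6 (second significant figure)
Yellow → ×10^4 multiplier
Red → ±2% tolerance
46 × 10000 = 460000 Ω
Allowed range: 450800 Ω to 469200 Ω.
444000 Ω lies outside that range.

no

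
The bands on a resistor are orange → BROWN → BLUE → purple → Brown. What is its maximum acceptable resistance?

3191600000 Ω

Orange → 3 (first significant figure)
Brown → 1 (second significant figure)
Blue → 6 (third significant figure)
Violet → ×10^7 multiplier
Brown → ±1% tolerance
316 × 10000000 = 3160000000 Ω
Maximum = 3160000000 × (1 + 1/100) = 3191600000 Ω.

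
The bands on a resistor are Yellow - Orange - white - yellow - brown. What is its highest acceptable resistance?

Yellow → 4 (first significant figure)
Orange → 3 (second significant figure)
White → 9 (third significant figure)
Yellow → ×10^4 multiplier
Brown → ±1% tolerance
439 × 10000 = 4390000 Ω
Highest = 4390000 × (1 + 1/100) = 4433900 Ω.

4433900 Ω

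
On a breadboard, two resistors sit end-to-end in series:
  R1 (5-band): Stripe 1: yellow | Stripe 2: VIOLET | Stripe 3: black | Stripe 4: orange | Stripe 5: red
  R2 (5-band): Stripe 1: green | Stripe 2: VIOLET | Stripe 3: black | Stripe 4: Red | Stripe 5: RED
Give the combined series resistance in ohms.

R1: yellow, violet, black → 470; orange ×10^3 → 470000 Ω.
R2: green, violet, black → 570; red ×10^2 → 57000 Ω.
Series: 470000 + 57000 = 527000 Ω.

527000 Ω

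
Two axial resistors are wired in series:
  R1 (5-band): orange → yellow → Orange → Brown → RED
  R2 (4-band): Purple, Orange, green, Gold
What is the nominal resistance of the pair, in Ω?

R1: orange, yellow, orange → 343; brown ×10 → 3430 Ω.
R2: violet, orange → 73; green ×10^5 → 7300000 Ω.
Series: 3430 + 7300000 = 7303430 Ω.

7303430 Ω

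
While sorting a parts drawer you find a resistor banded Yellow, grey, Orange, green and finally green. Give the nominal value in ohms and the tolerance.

Yellow → 4 (first significant figure)
Grey → 8 (second significant figure)
Orange → 3 (third significant figure)
Green → ×10^5 multiplier
Green → ±0.5% tolerance
483 × 100000 = 48300000 Ω

48300000 Ω ±0.5%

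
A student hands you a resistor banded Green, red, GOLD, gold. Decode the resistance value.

Green → 5 (first significant figure)
Red → 2 (second significant figure)
Gold → ×0.1 multiplier
52 × 0.1 = 5.2 Ω

5.2 Ω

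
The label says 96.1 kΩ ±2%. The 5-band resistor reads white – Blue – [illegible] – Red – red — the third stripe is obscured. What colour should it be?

96100 Ω = 961 × 10^2.
The third band gives digit 1 of the significand, and 1 is brown.

brown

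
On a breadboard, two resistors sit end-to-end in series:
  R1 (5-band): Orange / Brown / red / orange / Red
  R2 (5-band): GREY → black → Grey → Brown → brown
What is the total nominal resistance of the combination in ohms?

R1: orange, brown, red → 312; orange ×10^3 → 312000 Ω.
R2: grey, black, grey → 808; brown ×10 → 8080 Ω.
Series: 312000 + 8080 = 320080 Ω.

320080 Ω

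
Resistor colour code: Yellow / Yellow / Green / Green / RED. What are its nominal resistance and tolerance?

44500000 Ω ±2%

Yellow → 4 (first significant figure)
Yellow → 4 (second significant figure)
Green → 5 (third significant figure)
Green → ×10^5 multiplier
Red → ±2% tolerance
445 × 100000 = 44500000 Ω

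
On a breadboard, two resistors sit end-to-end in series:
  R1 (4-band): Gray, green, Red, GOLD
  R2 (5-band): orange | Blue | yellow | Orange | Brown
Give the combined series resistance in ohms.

372500 Ω

R1: grey, green → 85; red ×10^2 → 8500 Ω.
R2: orange, blue, yellow → 364; orange ×10^3 → 364000 Ω.
Series: 8500 + 364000 = 372500 Ω.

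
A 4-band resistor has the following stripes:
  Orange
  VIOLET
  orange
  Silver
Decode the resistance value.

Orange → 3 (first significant figure)
Violet → 7 (second significant figure)
Orange → ×10^3 multiplier
37 × 1000 = 37000 Ω

37000 Ω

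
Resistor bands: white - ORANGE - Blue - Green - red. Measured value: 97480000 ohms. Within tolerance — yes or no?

White → 9 (first significant figure)
Orange → 3 (second significant figure)
Blue → 6 (third significant figure)
Green → ×10^5 multiplier
Red → ±2% tolerance
936 × 100000 = 93600000 Ω
Allowed range: 91728000 Ω to 95472000 Ω.
97480000 ohms lies outside that range.

no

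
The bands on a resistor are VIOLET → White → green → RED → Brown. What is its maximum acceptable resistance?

Violet → 7 (first significant figure)
White → 9 (second significant figure)
Green → 5 (third significant figure)
Red → ×10^2 multiplier
Brown → ±1% tolerance
795 × 100 = 79500 Ω
Maximum = 79500 × (1 + 1/100) = 80295 Ω.

80295 Ω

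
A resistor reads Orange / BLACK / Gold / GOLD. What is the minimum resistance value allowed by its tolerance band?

2.85 Ω

Orange → 3 (first significant figure)
Black → 0 (second significant figure)
Gold → ×0.1 multiplier
Gold → ±5% tolerance
30 × 0.1 = 3 Ω
Minimum = 3 × (1 − 5/100) = 2.85 Ω.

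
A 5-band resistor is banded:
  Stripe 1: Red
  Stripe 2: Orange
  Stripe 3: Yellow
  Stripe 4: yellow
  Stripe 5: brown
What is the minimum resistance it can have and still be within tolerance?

Red → 2 (first significant figure)
Orange → 3 (second significant figure)
Yellow → 4 (third significant figure)
Yellow → ×10^4 multiplier
Brown → ±1% tolerance
234 × 10000 = 2340000 Ω
Minimum = 2340000 × (1 − 1/100) = 2316600 Ω.

2316600 Ω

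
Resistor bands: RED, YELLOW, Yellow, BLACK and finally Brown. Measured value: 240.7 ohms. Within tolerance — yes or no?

no

Red → 2 (first significant figure)
Yellow → 4 (second significant figure)
Yellow → 4 (third significant figure)
Black → ×1 multiplier
Brown → ±1% tolerance
244 × 1 = 244 Ω
Allowed range: 241.56 Ω to 246.44 Ω.
240.7 ohms lies outside that range.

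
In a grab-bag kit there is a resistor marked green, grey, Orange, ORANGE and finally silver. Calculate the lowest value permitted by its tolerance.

524700 Ω

Green → 5 (first significant figure)
Grey → 8 (second significant figure)
Orange → 3 (third significant figure)
Orange → ×10^3 multiplier
Silver → ±10% tolerance
583 × 1000 = 583000 Ω
Lowest = 583000 × (1 − 10/100) = 524700 Ω.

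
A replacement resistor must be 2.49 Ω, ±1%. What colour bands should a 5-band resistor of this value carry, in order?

red, yellow, white, silver, brown

2.49 Ω = 249 × 10^-2.
2 → red
4 → yellow
9 → white
Multiplier 10^-2 → silver.
±1% tolerance → brown.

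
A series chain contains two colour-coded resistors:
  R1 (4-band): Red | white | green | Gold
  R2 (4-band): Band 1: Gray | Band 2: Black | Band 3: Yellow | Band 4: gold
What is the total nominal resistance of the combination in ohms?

R1: red, white → 29; green ×10^5 → 2900000 Ω.
R2: grey, black → 80; yellow ×10^4 → 800000 Ω.
Series: 2900000 + 800000 = 3700000 Ω.

3700000 Ω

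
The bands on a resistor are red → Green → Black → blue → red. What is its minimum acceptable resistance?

245000000 Ω

Red → 2 (first significant figure)
Green → 5 (second significant figure)
Black → 0 (third significant figure)
Blue → ×10^6 multiplier
Red → ±2% tolerance
250 × 1000000 = 250000000 Ω
Minimum = 250000000 × (1 − 2/100) = 245000000 Ω.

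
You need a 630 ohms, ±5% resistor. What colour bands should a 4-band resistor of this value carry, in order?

blue, orange, brown, gold

630 Ω = 63 × 10^1.
6 → blue
3 → orange
Multiplier 10^1 → brown.
±5% tolerance → gold.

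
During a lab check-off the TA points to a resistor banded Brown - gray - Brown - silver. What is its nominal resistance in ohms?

180 Ω

Brown → 1 (first significant figure)
Grey → 8 (second significant figure)
Brown → ×10 multiplier
18 × 10 = 180 Ω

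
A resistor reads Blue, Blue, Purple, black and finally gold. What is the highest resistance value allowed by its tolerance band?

Blue → 6 (first significant figure)
Blue → 6 (second significant figure)
Violet → 7 (third significant figure)
Black → ×1 multiplier
Gold → ±5% tolerance
667 × 1 = 667 Ω
Highest = 667 × (1 + 5/100) = 700.35 Ω.

700.35 Ω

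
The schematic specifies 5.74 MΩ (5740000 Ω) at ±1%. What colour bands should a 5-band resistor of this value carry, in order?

5740000 Ω = 574 × 10^4.
5 → green
7 → violet
4 → yellow
Multiplier 10^4 → yellow.
±1% tolerance → brown.

green, violet, yellow, yellow, brown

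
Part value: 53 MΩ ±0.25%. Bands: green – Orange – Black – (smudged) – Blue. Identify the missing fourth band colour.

green

53000000 Ω = 530 × 10^5.
The fourth band is the multiplier, 10^5, which is green.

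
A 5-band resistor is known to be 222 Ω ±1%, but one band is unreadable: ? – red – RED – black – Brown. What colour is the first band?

red

222 Ω = 222 × 10^0.
The first band gives digit 2 of the significand, and 2 is red.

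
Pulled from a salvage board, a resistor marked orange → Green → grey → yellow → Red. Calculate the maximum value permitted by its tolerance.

3651600 Ω

Orange → 3 (first significant figure)
Green → 5 (second significant figure)
Grey → 8 (third significant figure)
Yellow → ×10^4 multiplier
Red → ±2% tolerance
358 × 10000 = 3580000 Ω
Maximum = 3580000 × (1 + 2/100) = 3651600 Ω.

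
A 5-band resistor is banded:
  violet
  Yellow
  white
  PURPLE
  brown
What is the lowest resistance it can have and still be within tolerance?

7415100000 Ω

Violet → 7 (first significant figure)
Yellow → 4 (second significant figure)
White → 9 (third significant figure)
Violet → ×10^7 multiplier
Brown → ±1% tolerance
749 × 10000000 = 7490000000 Ω
Lowest = 7490000000 × (1 − 1/100) = 7415100000 Ω.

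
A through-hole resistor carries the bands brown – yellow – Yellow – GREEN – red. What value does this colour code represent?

Brown → 1 (first significant figure)
Yellow → 4 (second significant figure)
Yellow → 4 (third significant figure)
Green → ×10^5 multiplier
144 × 100000 = 14400000 Ω

14400000 Ω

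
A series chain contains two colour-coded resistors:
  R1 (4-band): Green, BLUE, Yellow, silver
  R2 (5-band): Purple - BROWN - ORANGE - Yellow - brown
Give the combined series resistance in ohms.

R1: green, blue → 56; yellow ×10^4 → 560000 Ω.
R2: violet, brown, orange → 713; yellow ×10^4 → 7130000 Ω.
Series: 560000 + 7130000 = 7690000 Ω.

7690000 Ω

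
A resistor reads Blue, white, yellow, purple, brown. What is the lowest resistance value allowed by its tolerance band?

6870600000 Ω

Blue → 6 (first significant figure)
White → 9 (second significant figure)
Yellow → 4 (third significant figure)
Violet → ×10^7 multiplier
Brown → ±1% tolerance
694 × 10000000 = 6940000000 Ω
Lowest = 6940000000 × (1 − 1/100) = 6870600000 Ω.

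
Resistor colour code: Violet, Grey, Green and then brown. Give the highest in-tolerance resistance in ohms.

Violet → 7 (first significant figure)
Grey → 8 (second significant figure)
Green → ×10^5 multiplier
Brown → ±1% tolerance
78 × 100000 = 7800000 Ω
Highest = 7800000 × (1 + 1/100) = 7878000 Ω.

7878000 Ω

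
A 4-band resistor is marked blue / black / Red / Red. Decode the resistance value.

Blue → 6 (first significant figure)
Black → 0 (second significant figure)
Red → ×10^2 multiplier
60 × 100 = 6000 Ω

6000 Ω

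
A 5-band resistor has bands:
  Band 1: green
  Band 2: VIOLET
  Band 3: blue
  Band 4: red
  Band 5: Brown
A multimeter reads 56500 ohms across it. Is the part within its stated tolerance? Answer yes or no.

Green → 5 (first significant figure)
Violet → 7 (second significant figure)
Blue → 6 (third significant figure)
Red → ×10^2 multiplier
Brown → ±1% tolerance
576 × 100 = 57600 Ω
Allowed range: 57024 Ω to 58176 Ω.
56500 ohms lies outside that range.

no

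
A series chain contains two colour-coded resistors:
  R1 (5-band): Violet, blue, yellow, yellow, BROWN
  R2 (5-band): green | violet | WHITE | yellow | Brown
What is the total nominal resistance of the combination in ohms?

R1: violet, blue, yellow → 764; yellow ×10^4 → 7640000 Ω.
R2: green, violet, white → 579; yellow ×10^4 → 5790000 Ω.
Series: 7640000 + 5790000 = 13430000 Ω.

13430000 Ω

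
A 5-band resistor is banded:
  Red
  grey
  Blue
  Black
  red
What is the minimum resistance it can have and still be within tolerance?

280.28 Ω

Red → 2 (first significant figure)
Grey → 8 (second significant figure)
Blue → 6 (third significant figure)
Black → ×1 multiplier
Red → ±2% tolerance
286 × 1 = 286 Ω
Minimum = 286 × (1 − 2/100) = 280.28 Ω.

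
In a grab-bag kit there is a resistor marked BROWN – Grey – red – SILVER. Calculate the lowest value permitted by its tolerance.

1620 Ω

Brown → 1 (first significant figure)
Grey → 8 (second significant figure)
Red → ×10^2 multiplier
Silver → ±10% tolerance
18 × 100 = 1800 Ω
Lowest = 1800 × (1 − 10/100) = 1620 Ω.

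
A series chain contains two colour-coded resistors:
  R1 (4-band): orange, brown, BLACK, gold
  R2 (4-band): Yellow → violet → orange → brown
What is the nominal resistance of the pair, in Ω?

47031 Ω

R1: orange, brown → 31; black ×1 → 31 Ω.
R2: yellow, violet → 47; orange ×10^3 → 47000 Ω.
Series: 31 + 47000 = 47031 Ω.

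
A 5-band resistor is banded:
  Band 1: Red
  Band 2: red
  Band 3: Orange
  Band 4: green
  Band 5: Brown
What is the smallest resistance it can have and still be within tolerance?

Red → 2 (first significant figure)
Red → 2 (second significant figure)
Orange → 3 (third significant figure)
Green → ×10^5 multiplier
Brown → ±1% tolerance
223 × 100000 = 22300000 Ω
Smallest = 22300000 × (1 − 1/100) = 22077000 Ω.

22077000 Ω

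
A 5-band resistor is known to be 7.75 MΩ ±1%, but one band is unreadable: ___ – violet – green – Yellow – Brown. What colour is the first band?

7750000 Ω = 775 × 10^4.
The first band gives digit 7 of the significand, and 7 is violet.

violet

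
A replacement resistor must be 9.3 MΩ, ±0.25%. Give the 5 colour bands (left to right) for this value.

9300000 Ω = 930 × 10^4.
9 → white
3 → orange
0 → black
Multiplier 10^4 → yellow.
±0.25% tolerance → blue.

white, orange, black, yellow, blue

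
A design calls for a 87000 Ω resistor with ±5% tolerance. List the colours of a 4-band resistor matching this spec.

87000 Ω = 87 × 10^3.
8 → grey
7 → violet
Multiplier 10^3 → orange.
±5% tolerance → gold.

grey, violet, orange, gold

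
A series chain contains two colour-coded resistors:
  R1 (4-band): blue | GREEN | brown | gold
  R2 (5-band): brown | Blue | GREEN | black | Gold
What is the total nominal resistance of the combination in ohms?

R1: blue, green → 65; brown ×10 → 650 Ω.
R2: brown, blue, green → 165; black ×1 → 165 Ω.
Series: 650 + 165 = 815 Ω.

815 Ω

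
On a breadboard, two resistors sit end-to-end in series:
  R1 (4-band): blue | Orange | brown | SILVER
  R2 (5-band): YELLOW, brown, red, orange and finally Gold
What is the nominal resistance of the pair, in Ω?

R1: blue, orange → 63; brown ×10 → 630 Ω.
R2: yellow, brown, red → 412; orange ×10^3 → 412000 Ω.
Series: 630 + 412000 = 412630 Ω.

412630 Ω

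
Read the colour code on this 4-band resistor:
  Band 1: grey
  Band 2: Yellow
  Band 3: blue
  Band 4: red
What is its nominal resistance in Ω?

Grey → 8 (first significant figure)
Yellow → 4 (second significant figure)
Blue → ×10^6 multiplier
84 × 1000000 = 84000000 Ω

84000000 Ω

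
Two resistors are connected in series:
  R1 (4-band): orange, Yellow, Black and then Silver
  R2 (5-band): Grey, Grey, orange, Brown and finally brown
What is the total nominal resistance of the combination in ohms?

8864 Ω

R1: orange, yellow → 34; black ×1 → 34 Ω.
R2: grey, grey, orange → 883; brown ×10 → 8830 Ω.
Series: 34 + 8830 = 8864 Ω.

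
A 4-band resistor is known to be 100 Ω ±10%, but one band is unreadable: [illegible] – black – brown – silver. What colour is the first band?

brown

100 Ω = 10 × 10^1.
The first band gives digit 1 of the significand, and 1 is brown.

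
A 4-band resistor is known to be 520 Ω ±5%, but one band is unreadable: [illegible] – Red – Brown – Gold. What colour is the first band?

520 Ω = 52 × 10^1.
The first band gives digit 5 of the significand, and 5 is green.

green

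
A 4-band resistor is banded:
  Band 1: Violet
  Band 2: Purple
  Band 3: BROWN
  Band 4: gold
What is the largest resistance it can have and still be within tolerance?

808.5 Ω

Violet → 7 (first significant figure)
Violet → 7 (second significant figure)
Brown → ×10 multiplier
Gold → ±5% tolerance
77 × 10 = 770 Ω
Largest = 770 × (1 + 5/100) = 808.5 Ω.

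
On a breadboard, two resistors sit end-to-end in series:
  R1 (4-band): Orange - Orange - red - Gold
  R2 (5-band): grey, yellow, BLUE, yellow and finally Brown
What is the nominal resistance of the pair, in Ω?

R1: orange, orange → 33; red ×10^2 → 3300 Ω.
R2: grey, yellow, blue → 846; yellow ×10^4 → 8460000 Ω.
Series: 3300 + 8460000 = 8463300 Ω.

8463300 Ω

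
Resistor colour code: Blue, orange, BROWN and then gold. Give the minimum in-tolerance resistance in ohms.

Blue → 6 (first significant figure)
Orange → 3 (second significant figure)
Brown → ×10 multiplier
Gold → ±5% tolerance
63 × 10 = 630 Ω
Minimum = 630 × (1 − 5/100) = 598.5 Ω.

598.5 Ω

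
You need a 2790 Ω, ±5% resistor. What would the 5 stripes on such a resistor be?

2790 Ω = 279 × 10^1.
2 → red
7 → violet
9 → white
Multiplier 10^1 → brown.
±5% tolerance → gold.

red, violet, white, brown, gold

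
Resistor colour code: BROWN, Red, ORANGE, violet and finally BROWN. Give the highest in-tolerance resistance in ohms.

1242300000 Ω

Brown → 1 (first significant figure)
Red → 2 (second significant figure)
Orange → 3 (third significant figure)
Violet → ×10^7 multiplier
Brown → ±1% tolerance
123 × 10000000 = 1230000000 Ω
Highest = 1230000000 × (1 + 1/100) = 1242300000 Ω.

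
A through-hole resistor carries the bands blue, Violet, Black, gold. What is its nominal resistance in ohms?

67 Ω

Blue → 6 (first significant figure)
Violet → 7 (second significant figure)
Black → ×1 multiplier
67 × 1 = 67 Ω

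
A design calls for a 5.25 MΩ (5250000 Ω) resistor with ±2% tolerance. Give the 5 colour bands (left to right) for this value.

5250000 Ω = 525 × 10^4.
5 → green
2 → red
5 → green
Multiplier 10^4 → yellow.
±2% tolerance → red.

green, red, green, yellow, red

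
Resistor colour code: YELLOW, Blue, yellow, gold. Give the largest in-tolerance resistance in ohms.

Yellow → 4 (first significant figure)
Blue → 6 (second significant figure)
Yellow → ×10^4 multiplier
Gold → ±5% tolerance
46 × 10000 = 460000 Ω
Largest = 460000 × (1 + 5/100) = 483000 Ω.

483000 Ω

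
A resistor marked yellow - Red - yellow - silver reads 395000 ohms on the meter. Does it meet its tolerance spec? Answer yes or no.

yes

Yellow → 4 (first significant figure)
Red → 2 (second significant figure)
Yellow → ×10^4 multiplier
Silver → ±10% tolerance
42 × 10000 = 420000 Ω
Allowed range: 378000 Ω to 462000 Ω.
395000 ohms lies inside that range.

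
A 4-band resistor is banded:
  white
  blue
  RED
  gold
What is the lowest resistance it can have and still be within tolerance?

White → 9 (first significant figure)
Blue → 6 (second significant figure)
Red → ×10^2 multiplier
Gold → ±5% tolerance
96 × 100 = 9600 Ω
Lowest = 9600 × (1 − 5/100) = 9120 Ω.

9120 Ω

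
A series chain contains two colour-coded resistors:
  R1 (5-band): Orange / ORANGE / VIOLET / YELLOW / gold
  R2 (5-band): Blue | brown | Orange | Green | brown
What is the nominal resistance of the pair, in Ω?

R1: orange, orange, violet → 337; yellow ×10^4 → 3370000 Ω.
R2: blue, brown, orange → 613; green ×10^5 → 61300000 Ω.
Series: 3370000 + 61300000 = 64670000 Ω.

64670000 Ω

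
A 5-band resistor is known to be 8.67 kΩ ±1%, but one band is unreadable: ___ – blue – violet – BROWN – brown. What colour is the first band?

grey

8670 Ω = 867 × 10^1.
The first band gives digit 8 of the significand, and 8 is grey.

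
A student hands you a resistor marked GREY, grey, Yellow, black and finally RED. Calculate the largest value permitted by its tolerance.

901.68 Ω

Grey → 8 (first significant figure)
Grey → 8 (second significant figure)
Yellow → 4 (third significant figure)
Black → ×1 multiplier
Red → ±2% tolerance
884 × 1 = 884 Ω
Largest = 884 × (1 + 2/100) = 901.68 Ω.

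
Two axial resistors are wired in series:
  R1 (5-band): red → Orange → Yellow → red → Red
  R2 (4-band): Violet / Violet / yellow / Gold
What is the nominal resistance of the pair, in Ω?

R1: red, orange, yellow → 234; red ×10^2 → 23400 Ω.
R2: violet, violet → 77; yellow ×10^4 → 770000 Ω.
Series: 23400 + 770000 = 793400 Ω.

793400 Ω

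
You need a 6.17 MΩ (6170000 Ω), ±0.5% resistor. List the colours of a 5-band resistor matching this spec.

6170000 Ω = 617 × 10^4.
6 → blue
1 → brown
7 → violet
Multiplier 10^4 → yellow.
±0.5% tolerance → green.

blue, brown, violet, yellow, green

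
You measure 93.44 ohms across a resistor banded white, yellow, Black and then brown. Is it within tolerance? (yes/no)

White → 9 (first significant figure)
Yellow → 4 (second significant figure)
Black → ×1 multiplier
Brown → ±1% tolerance
94 × 1 = 94 Ω
Allowed range: 93.06 Ω to 94.94 Ω.
93.44 ohms lies inside that range.

yes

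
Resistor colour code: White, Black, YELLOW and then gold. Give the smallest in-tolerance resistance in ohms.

855000 Ω

White → 9 (first significant figure)
Black → 0 (second significant figure)
Yellow → ×10^4 multiplier
Gold → ±5% tolerance
90 × 10000 = 900000 Ω
Smallest = 900000 × (1 − 5/100) = 855000 Ω.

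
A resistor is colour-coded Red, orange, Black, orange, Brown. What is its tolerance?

±1%

The last band, brown, is the tolerance band.
Brown corresponds to ±1%.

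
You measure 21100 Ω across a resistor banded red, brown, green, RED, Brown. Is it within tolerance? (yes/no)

Red → 2 (first significant figure)
Brown → 1 (second significant figure)
Green → 5 (third significant figure)
Red → ×10^2 multiplier
Brown → ±1% tolerance
215 × 100 = 21500 Ω
Allowed range: 21285 Ω to 21715 Ω.
21100 Ω lies outside that range.

no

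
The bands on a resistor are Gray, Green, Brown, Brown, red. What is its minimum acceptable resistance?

8339.8 Ω

Grey → 8 (first significant figure)
Green → 5 (second significant figure)
Brown → 1 (third significant figure)
Brown → ×10 multiplier
Red → ±2% tolerance
851 × 10 = 8510 Ω
Minimum = 8510 × (1 − 2/100) = 8339.8 Ω.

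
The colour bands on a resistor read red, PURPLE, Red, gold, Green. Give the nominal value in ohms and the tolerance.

27.2 Ω ±0.5%

Red → 2 (first significant figure)
Violet → 7 (second significant figure)
Red → 2 (third significant figure)
Gold → ×0.1 multiplier
Green → ±0.5% tolerance
272 × 0.1 = 27.2 Ω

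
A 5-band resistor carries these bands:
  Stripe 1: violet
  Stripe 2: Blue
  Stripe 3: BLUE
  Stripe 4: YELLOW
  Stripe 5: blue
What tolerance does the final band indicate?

The last band, blue, is the tolerance band.
Blue corresponds to ±0.25%.

±0.25%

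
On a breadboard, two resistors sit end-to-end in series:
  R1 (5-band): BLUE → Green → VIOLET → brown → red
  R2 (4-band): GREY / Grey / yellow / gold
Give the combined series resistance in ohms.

886570 Ω

R1: blue, green, violet → 657; brown ×10 → 6570 Ω.
R2: grey, grey → 88; yellow ×10^4 → 880000 Ω.
Series: 6570 + 880000 = 886570 Ω.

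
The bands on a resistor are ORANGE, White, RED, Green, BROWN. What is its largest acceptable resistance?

39592000 Ω

Orange → 3 (first significant figure)
White → 9 (second significant figure)
Red → 2 (third significant figure)
Green → ×10^5 multiplier
Brown → ±1% tolerance
392 × 100000 = 39200000 Ω
Largest = 39200000 × (1 + 1/100) = 39592000 Ω.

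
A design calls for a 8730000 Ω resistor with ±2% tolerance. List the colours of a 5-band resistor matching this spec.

grey, violet, orange, yellow, red

8730000 Ω = 873 × 10^4.
8 → grey
7 → violet
3 → orange
Multiplier 10^4 → yellow.
±2% tolerance → red.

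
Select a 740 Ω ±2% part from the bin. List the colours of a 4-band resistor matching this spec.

740 Ω = 74 × 10^1.
7 → violet
4 → yellow
Multiplier 10^1 → brown.
±2% tolerance → red.

violet, yellow, brown, red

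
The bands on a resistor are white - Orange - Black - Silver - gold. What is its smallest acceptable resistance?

White → 9 (first significant figure)
Orange → 3 (second significant figure)
Black → 0 (third significant figure)
Silver → ×0.01 multiplier
Gold → ±5% tolerance
930 × 0.01 = 9.3 Ω
Smallest = 9.3 × (1 − 5/100) = 8.835 Ω.

8.835 Ω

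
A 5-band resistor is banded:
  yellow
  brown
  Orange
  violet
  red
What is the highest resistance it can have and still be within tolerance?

4212600000 Ω

Yellow → 4 (first significant figure)
Brown → 1 (second significant figure)
Orange → 3 (third significant figure)
Violet → ×10^7 multiplier
Red → ±2% tolerance
413 × 10000000 = 4130000000 Ω
Highest = 4130000000 × (1 + 2/100) = 4212600000 Ω.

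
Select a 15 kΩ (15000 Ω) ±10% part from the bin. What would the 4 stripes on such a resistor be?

brown, green, orange, silver

15000 Ω = 15 × 10^3.
1 → brown
5 → green
Multiplier 10^3 → orange.
±10% tolerance → silver.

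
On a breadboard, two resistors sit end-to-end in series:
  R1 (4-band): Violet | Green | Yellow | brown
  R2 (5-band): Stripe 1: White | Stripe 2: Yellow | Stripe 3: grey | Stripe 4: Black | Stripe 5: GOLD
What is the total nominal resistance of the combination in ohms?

R1: violet, green → 75; yellow ×10^4 → 750000 Ω.
R2: white, yellow, grey → 948; black ×1 → 948 Ω.
Series: 750000 + 948 = 750948 Ω.

750948 Ω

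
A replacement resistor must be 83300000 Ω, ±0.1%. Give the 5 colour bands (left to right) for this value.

83300000 Ω = 833 × 10^5.
8 → grey
3 → orange
3 → orange
Multiplier 10^5 → green.
±0.1% tolerance → violet.

grey, orange, orange, green, violet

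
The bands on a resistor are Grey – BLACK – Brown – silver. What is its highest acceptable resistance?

880 Ω

Grey → 8 (first significant figure)
Black → 0 (second significant figure)
Brown → ×10 multiplier
Silver → ±10% tolerance
80 × 10 = 800 Ω
Highest = 800 × (1 + 10/100) = 880 Ω.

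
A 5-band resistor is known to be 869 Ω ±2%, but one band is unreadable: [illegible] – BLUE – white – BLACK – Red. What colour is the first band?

869 Ω = 869 × 10^0.
The first band gives digit 8 of the significand, and 8 is grey.

grey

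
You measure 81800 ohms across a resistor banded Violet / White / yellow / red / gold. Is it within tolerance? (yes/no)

yes

Violet → 7 (first significant figure)
White → 9 (second significant figure)
Yellow → 4 (third significant figure)
Red → ×10^2 multiplier
Gold → ±5% tolerance
794 × 100 = 79400 Ω
Allowed range: 75430 Ω to 83370 Ω.
81800 ohms lies inside that range.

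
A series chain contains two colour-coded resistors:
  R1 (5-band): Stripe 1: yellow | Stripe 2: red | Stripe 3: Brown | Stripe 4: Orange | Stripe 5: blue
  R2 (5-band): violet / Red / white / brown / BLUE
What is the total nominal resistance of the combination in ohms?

428290 Ω

R1: yellow, red, brown → 421; orange ×10^3 → 421000 Ω.
R2: violet, red, white → 729; brown ×10 → 7290 Ω.
Series: 421000 + 7290 = 428290 Ω.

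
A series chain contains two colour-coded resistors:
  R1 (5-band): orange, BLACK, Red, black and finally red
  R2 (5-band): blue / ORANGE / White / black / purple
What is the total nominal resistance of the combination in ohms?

941 Ω

R1: orange, black, red → 302; black ×1 → 302 Ω.
R2: blue, orange, white → 639; black ×1 → 639 Ω.
Series: 302 + 639 = 941 Ω.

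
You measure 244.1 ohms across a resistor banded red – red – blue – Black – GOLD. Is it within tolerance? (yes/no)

no

Red → 2 (first significant figure)
Red → 2 (second significant figure)
Blue → 6 (third significant figure)
Black → ×1 multiplier
Gold → ±5% tolerance
226 × 1 = 226 Ω
Allowed range: 214.7 Ω to 237.3 Ω.
244.1 ohms lies outside that range.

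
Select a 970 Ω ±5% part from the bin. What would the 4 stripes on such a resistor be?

white, violet, brown, gold

970 Ω = 97 × 10^1.
9 → white
7 → violet
Multiplier 10^1 → brown.
±5% tolerance → gold.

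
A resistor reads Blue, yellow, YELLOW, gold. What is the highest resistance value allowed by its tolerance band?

672000 Ω

Blue → 6 (first significant figure)
Yellow → 4 (second significant figure)
Yellow → ×10^4 multiplier
Gold → ±5% tolerance
64 × 10000 = 640000 Ω
Highest = 640000 × (1 + 5/100) = 672000 Ω.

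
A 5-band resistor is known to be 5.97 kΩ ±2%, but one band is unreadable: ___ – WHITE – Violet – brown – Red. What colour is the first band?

green

5970 Ω = 597 × 10^1.
The first band gives digit 5 of the significand, and 5 is green.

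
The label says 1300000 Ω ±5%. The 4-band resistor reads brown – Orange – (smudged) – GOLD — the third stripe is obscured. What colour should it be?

1300000 Ω = 13 × 10^5.
The third band is the multiplier, 10^5, which is green.

green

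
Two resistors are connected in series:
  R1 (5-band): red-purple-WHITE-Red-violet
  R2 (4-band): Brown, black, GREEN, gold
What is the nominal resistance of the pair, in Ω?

R1: red, violet, white → 279; red ×10^2 → 27900 Ω.
R2: brown, black → 10; green ×10^5 → 1000000 Ω.
Series: 27900 + 1000000 = 1027900 Ω.

1027900 Ω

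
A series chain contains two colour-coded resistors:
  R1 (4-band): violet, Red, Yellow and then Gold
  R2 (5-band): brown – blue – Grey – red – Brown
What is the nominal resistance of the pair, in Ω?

R1: violet, red → 72; yellow ×10^4 → 720000 Ω.
R2: brown, blue, grey → 168; red ×10^2 → 16800 Ω.
Series: 720000 + 16800 = 736800 Ω.

736800 Ω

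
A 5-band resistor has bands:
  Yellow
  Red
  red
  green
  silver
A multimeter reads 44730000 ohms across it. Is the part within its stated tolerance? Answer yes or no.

Yellow → 4 (first significant figure)
Red → 2 (second significant figure)
Red → 2 (third significant figure)
Green → ×10^5 multiplier
Silver → ±10% tolerance
422 × 100000 = 42200000 Ω
Allowed range: 37980000 Ω to 46420000 Ω.
44730000 ohms lies inside that range.

yes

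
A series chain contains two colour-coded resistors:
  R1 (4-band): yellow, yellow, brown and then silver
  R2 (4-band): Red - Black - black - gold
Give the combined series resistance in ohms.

460 Ω

R1: yellow, yellow → 44; brown ×10 → 440 Ω.
R2: red, black → 20; black ×1 → 20 Ω.
Series: 440 + 20 = 460 Ω.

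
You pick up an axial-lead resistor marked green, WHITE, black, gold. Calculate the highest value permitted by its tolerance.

61.95 Ω

Green → 5 (first significant figure)
White → 9 (second significant figure)
Black → ×1 multiplier
Gold → ±5% tolerance
59 × 1 = 59 Ω
Highest = 59 × (1 + 5/100) = 61.95 Ω.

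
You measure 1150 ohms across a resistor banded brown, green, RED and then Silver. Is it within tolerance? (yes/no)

no

Brown → 1 (first significant figure)
Green → 5 (second significant figure)
Red → ×10^2 multiplier
Silver → ±10% tolerance
15 × 100 = 1500 Ω
Allowed range: 1350 Ω to 1650 Ω.
1150 ohms lies outside that range.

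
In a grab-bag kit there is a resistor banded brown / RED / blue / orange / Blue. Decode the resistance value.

126000 Ω

Brown → 1 (first significant figure)
Red → 2 (second significant figure)
Blue → 6 (third significant figure)
Orange → ×10^3 multiplier
126 × 1000 = 126000 Ω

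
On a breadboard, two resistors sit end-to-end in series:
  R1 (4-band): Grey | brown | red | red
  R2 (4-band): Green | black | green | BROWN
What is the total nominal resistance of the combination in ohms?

5008100 Ω

R1: grey, brown → 81; red ×10^2 → 8100 Ω.
R2: green, black → 50; green ×10^5 → 5000000 Ω.
Series: 8100 + 5000000 = 5008100 Ω.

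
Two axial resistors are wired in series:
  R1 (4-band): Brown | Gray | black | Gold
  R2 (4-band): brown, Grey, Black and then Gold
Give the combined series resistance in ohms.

R1: brown, grey → 18; black ×1 → 18 Ω.
R2: brown, grey → 18; black ×1 → 18 Ω.
Series: 18 + 18 = 36 Ω.

36 Ω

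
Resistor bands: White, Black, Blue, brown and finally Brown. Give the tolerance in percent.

±1%

The last band, brown, is the tolerance band.
Brown corresponds to ±1%.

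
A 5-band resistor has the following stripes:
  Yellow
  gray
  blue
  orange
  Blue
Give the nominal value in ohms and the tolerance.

486000 Ω ±0.25%

Yellow → 4 (first significant figure)
Grey → 8 (second significant figure)
Blue → 6 (third significant figure)
Orange → ×10^3 multiplier
Blue → ±0.25% tolerance
486 × 1000 = 486000 Ω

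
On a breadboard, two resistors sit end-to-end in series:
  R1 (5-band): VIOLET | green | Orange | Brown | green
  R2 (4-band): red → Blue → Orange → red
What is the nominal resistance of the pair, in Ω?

R1: violet, green, orange → 753; brown ×10 → 7530 Ω.
R2: red, blue → 26; orange ×10^3 → 26000 Ω.
Series: 7530 + 26000 = 33530 Ω.

33530 Ω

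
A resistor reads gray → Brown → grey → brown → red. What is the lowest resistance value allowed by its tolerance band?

Grey → 8 (first significant figure)
Brown → 1 (second significant figure)
Grey → 8 (third significant figure)
Brown → ×10 multiplier
Red → ±2% tolerance
818 × 10 = 8180 Ω
Lowest = 8180 × (1 − 2/100) = 8016.4 Ω.

8016.4 Ω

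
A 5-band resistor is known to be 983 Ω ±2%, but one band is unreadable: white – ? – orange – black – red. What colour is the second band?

983 Ω = 983 × 10^0.
The second band gives digit 8 of the significand, and 8 is grey.

grey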